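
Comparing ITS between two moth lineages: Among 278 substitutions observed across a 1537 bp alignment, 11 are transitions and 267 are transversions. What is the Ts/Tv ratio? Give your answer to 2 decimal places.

0.04

R = 11/267 = 0.041198… ≈ 0.04 (to 2 d.p.).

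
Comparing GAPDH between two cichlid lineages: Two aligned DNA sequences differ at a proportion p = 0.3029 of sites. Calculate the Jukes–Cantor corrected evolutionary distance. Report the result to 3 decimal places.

d = −(3/4) ln(1 − 4p/3) = −0.75 ln(1 − 0.403867) = −0.75 ln(0.596133)
  = −0.75 × (-0.517291) = 0.387968 substitutions/site.

0.388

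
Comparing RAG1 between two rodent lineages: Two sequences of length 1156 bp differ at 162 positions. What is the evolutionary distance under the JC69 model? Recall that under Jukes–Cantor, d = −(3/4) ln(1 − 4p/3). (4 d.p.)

p = 162/1156 ≈ 0.140138.
d = −(3/4) ln(1 − 4p/3) = −0.75 ln(1 − 0.186851) = −0.75 ln(0.813149)
  = −0.75 × (-0.206841) = 0.155131 substitutions/site.

0.1551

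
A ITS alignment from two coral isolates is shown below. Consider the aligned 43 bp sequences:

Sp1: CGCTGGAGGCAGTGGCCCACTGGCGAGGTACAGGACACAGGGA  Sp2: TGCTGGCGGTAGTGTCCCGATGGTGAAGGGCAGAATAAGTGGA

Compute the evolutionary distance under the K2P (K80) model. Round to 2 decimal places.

0.49

Of 43 sites, 9 differences are transitions and 6 are transversions, so P = 9/43 ≈ 0.209302 and Q = 6/43 ≈ 0.139535.
Under the Kimura two-parameter model, d = −½ ln(1 − 2P − Q) − ¼ ln(1 − 2Q).
1 − 2P − Q = 0.441861, giving −½ ln(0.441861) = 0.408380.
1 − 2Q = 0.72093, giving −¼ ln(0.72093) = 0.081803.
d = 0.408380 + 0.081803 = 0.490183.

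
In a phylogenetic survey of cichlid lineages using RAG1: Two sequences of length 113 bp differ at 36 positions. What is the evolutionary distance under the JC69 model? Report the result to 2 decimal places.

0.41

p = 36/113 ≈ 0.318584.
d = −(3/4) ln(1 − 4p/3) = −0.75 ln(1 − 0.424779) = −0.75 ln(0.575221)
  = −0.75 × (-0.553001) = 0.414751 substitutions/site.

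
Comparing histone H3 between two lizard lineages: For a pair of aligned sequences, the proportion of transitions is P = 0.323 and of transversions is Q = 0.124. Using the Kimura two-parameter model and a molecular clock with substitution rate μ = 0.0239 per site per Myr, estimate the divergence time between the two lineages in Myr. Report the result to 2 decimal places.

16.86

Under the Kimura two-parameter model, d = −½ ln(1 − 2P − Q) − ¼ ln(1 − 2Q).
1 − 2P − Q = 0.23, giving −½ ln(0.23) = 0.734838.
1 − 2Q = 0.752, giving −¼ ln(0.752) = 0.071255.
d = 0.734838 + 0.071255 = 0.806093.
Under a molecular clock d = 2μt, so t = d/(2μ) = 0.806093 / (2 × 0.0239) = 16.86 Myr.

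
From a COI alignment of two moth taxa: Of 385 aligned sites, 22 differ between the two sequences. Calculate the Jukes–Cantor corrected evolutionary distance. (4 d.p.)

p = 22/385 ≈ 0.057143.
d = −(3/4) ln(1 − 4p/3) = −0.75 ln(1 − 0.076191) = −0.75 ln(0.923809)
  = −0.75 × (-0.079250) = 0.059438 substitutions/site.

0.0594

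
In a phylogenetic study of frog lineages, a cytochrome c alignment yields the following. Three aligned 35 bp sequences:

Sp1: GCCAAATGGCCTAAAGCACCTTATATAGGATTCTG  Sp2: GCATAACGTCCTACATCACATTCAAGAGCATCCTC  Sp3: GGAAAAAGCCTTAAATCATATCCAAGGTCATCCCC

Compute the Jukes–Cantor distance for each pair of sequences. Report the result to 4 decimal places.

Sp1–Sp2: 13/35 sites differ → p ≈ 0.371429, d = −0.75 ln(1 − 0.495239) = 0.512753 ≈ 0.5128.
Sp1–Sp3: 18/35 sites differ → p ≈ 0.514286, d = −0.75 ln(1 − 0.685715) = 0.868091 ≈ 0.8681.
Sp2–Sp3: 11/35 sites differ → p ≈ 0.314286, d = −0.75 ln(1 − 0.419048) = 0.407315 ≈ 0.4073.

d(Sp1,Sp2) = 0.5128, d(Sp1,Sp3) = 0.8681, d(Sp2,Sp3) = 0.4073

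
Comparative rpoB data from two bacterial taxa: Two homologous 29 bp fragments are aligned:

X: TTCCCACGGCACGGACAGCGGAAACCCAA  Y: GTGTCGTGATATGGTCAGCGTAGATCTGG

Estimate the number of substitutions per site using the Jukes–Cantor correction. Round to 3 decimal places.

The sequences differ at 15 of 29 sites, so p = 15/29 ≈ 0.517241.
d = −(3/4) ln(1 − 4p/3) = −0.75 ln(1 − 0.689655) = −0.75 ln(0.310345)
  = −0.75 × (-1.170071) = 0.877553 substitutions/site.

0.878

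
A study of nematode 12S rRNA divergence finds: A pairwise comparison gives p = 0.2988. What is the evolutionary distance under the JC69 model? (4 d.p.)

0.3811

d = −(3/4) ln(1 − 4p/3) = −0.75 ln(1 − 0.3984) = −0.75 ln(0.6016)
  = −0.75 × (-0.508163) = 0.381122 substitutions/site.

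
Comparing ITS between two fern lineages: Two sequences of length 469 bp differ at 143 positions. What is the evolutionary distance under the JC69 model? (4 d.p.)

0.3913

p = 143/469 ≈ 0.304904.
d = −(3/4) ln(1 − 4p/3) = −0.75 ln(1 − 0.406539) = −0.75 ln(0.593461)
  = −0.75 × (-0.521784) = 0.391338 substitutions/site.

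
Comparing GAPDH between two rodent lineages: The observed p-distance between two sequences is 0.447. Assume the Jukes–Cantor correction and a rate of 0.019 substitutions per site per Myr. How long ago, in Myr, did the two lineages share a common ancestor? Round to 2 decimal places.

d = −(3/4) ln(1 − 4p/3) = −0.75 ln(1 − 0.596) = −0.75 ln(0.404)
  = −0.75 × (-0.906340) = 0.679755 substitutions/site.
Under a molecular clock d = 2μt, so t = d/(2μ) = 0.679755 / (2 × 0.019) = 17.89 Myr.

17.89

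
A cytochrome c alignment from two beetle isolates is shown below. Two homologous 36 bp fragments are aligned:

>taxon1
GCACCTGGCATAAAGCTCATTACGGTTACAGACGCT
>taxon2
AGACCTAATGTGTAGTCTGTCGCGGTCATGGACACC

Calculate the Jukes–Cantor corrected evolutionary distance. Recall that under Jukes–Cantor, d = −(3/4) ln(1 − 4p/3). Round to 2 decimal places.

The sequences differ at 19 of 36 sites, so p = 19/36 ≈ 0.527778.
d = −(3/4) ln(1 − 4p/3) = −0.75 ln(1 − 0.703704) = −0.75 ln(0.296296)
  = −0.75 × (-1.216396) = 0.912297 substitutions/site.

0.91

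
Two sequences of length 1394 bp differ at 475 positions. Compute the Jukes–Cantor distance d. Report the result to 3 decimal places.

0.454

p = 475/1394 ≈ 0.340746.
d = −(3/4) ln(1 − 4p/3) = −0.75 ln(1 − 0.454328) = −0.75 ln(0.545672)
  = −0.75 × (-0.605737) = 0.454303 substitutions/site.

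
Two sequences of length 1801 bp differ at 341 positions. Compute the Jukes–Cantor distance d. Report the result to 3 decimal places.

p = 341/1801 ≈ 0.189339.
d = −(3/4) ln(1 − 4p/3) = −0.75 ln(1 − 0.252452) = −0.75 ln(0.747548)
  = −0.75 × (-0.290957) = 0.218218 substitutions/site.

0.218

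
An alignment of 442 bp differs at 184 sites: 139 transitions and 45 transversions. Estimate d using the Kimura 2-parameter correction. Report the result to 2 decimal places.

0.71

P = 139/442 ≈ 0.31448 and Q = 45/442 ≈ 0.10181.
Under the Kimura two-parameter model, d = −½ ln(1 − 2P − Q) − ¼ ln(1 − 2Q).
1 − 2P − Q = 0.26923, giving −½ ln(0.26923) = 0.656095.
1 − 2Q = 0.79638, giving −¼ ln(0.79638) = 0.056920.
d = 0.656095 + 0.056920 = 0.713015.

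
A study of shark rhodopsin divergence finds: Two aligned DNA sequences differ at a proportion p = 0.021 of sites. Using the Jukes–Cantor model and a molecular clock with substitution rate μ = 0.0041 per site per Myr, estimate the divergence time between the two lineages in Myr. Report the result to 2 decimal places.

d = −(3/4) ln(1 − 4p/3) = −0.75 ln(1 − 0.028) = −0.75 ln(0.972)
  = −0.75 × (-0.028399) = 0.021299 substitutions/site.
Under a molecular clock d = 2μt, so t = d/(2μ) = 0.021299 / (2 × 0.0041) = 2.60 Myr.

2.60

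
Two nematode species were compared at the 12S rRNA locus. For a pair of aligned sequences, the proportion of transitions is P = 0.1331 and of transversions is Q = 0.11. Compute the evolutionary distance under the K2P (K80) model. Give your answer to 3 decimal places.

Under the Kimura two-parameter model, d = −½ ln(1 − 2P − Q) − ¼ ln(1 − 2Q).
1 − 2P − Q = 0.6238, giving −½ ln(0.6238) = 0.235963.
1 − 2Q = 0.78, giving −¼ ln(0.78) = 0.062115.
d = 0.235963 + 0.062115 = 0.298078.

0.298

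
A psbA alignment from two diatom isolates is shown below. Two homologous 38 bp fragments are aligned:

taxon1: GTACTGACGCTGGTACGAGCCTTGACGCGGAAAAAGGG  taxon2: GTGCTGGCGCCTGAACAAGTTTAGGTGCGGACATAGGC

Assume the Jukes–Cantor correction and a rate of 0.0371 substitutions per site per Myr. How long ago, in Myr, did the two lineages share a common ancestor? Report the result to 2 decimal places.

The sequences differ at 14 of 38 sites, so p = 14/38 ≈ 0.368421.
d = −(3/4) ln(1 − 4p/3) = −0.75 ln(1 − 0.491228) = −0.75 ln(0.508772)
  = −0.75 × (-0.675755) = 0.506816 substitutions/site.
Under a molecular clock d = 2μt, so t = d/(2μ) = 0.506816 / (2 × 0.0371) = 6.83 Myr.

6.83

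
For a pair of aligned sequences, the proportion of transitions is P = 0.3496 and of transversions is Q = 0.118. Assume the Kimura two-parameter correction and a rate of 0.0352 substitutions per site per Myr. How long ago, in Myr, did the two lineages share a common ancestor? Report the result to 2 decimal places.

13.03

Under the Kimura two-parameter model, d = −½ ln(1 − 2P − Q) − ¼ ln(1 − 2Q).
1 − 2P − Q = 0.1828, giving −½ ln(0.1828) = 0.849681.
1 − 2Q = 0.764, giving −¼ ln(0.764) = 0.067297.
d = 0.849681 + 0.067297 = 0.916978.
Under a molecular clock d = 2μt, so t = d/(2μ) = 0.916978 / (2 × 0.0352) = 13.03 Myr.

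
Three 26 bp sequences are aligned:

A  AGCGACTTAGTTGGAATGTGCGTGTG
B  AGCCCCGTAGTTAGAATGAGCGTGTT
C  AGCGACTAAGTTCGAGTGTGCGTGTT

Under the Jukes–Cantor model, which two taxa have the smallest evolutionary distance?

A and C

A–B: 6/26 differ, p = 0.231, d = 0.276.
A–C: 4/26 differ, p = 0.154, d = 0.172.
B–C: 7/26 differ, p = 0.269, d = 0.334.
The smallest distance is between A and C.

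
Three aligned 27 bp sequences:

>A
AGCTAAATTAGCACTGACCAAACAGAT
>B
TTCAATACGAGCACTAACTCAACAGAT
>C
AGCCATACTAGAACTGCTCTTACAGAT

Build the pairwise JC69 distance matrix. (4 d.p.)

d(A,B) = 0.4408, d(A,C) = 0.3770, d(B,C) = 0.5876

A–B: 9/27 sites differ → p ≈ 0.333333, d = −0.75 ln(1 − 0.444444) = 0.440839 ≈ 0.4408.
A–C: 8/27 sites differ → p ≈ 0.296296, d = −0.75 ln(1 − 0.395061) = 0.376971 ≈ 0.3770.
B–C: 11/27 sites differ → p ≈ 0.407407, d = −0.75 ln(1 − 0.543209) = 0.587647 ≈ 0.5876.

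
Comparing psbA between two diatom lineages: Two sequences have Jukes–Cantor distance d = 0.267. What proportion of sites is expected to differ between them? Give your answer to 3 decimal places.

0.225

p = (3/4)(1 − e^(−4d/3)) = 0.75 × (1 − e^(-0.356)) = 0.75 × (1 − 0.700473) = 0.224645.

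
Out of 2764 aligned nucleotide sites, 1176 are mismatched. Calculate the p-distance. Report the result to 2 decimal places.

0.43

p = 1176/2764 = 0.425470… ≈ 0.43 (to 2 d.p.).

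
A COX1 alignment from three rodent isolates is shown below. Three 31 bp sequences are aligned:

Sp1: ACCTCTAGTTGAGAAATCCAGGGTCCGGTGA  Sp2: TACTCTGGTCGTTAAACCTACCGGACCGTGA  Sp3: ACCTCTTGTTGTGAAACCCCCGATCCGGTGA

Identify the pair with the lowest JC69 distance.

Sp1–Sp2: 13/31 differ, p = 0.419, d = 0.614.
Sp1–Sp3: 6/31 differ, p = 0.194, d = 0.224.
Sp2–Sp3: 12/31 differ, p = 0.387, d = 0.544.
The smallest distance is between Sp1 and Sp3.

Sp1 and Sp3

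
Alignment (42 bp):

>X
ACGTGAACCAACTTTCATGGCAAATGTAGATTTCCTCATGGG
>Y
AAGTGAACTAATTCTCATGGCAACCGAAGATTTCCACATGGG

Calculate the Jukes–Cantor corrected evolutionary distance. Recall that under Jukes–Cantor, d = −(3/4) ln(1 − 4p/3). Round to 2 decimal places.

0.22

The sequences differ at 8 of 42 sites (2, 9, 12, 14, 24, 25, 27, 36), so p = 8/42 ≈ 0.190476.
d = −(3/4) ln(1 − 4p/3) = −0.75 ln(1 − 0.253968) = −0.75 ln(0.746032)
  = −0.75 × (-0.292987) = 0.219740 substitutions/site.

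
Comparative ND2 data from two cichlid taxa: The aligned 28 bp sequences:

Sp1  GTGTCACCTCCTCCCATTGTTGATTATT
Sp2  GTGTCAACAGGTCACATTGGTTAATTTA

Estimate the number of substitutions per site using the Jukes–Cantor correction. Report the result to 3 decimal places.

0.485

The sequences differ at 10 of 28 sites (7, 9, 10, 11, 14, 20, 22, 24, 26, 28), so p = 10/28 ≈ 0.357143.
d = −(3/4) ln(1 − 4p/3) = −0.75 ln(1 − 0.476191) = −0.75 ln(0.523809)
  = −0.75 × (-0.646628) = 0.484971 substitutions/site.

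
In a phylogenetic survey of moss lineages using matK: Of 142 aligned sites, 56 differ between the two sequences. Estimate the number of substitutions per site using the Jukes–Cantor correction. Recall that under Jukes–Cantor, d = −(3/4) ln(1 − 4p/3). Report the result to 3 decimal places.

0.560

p = 56/142 ≈ 0.394366.
d = −(3/4) ln(1 − 4p/3) = −0.75 ln(1 − 0.525821) = −0.75 ln(0.474179)
  = −0.75 × (-0.746170) = 0.559628 substitutions/site.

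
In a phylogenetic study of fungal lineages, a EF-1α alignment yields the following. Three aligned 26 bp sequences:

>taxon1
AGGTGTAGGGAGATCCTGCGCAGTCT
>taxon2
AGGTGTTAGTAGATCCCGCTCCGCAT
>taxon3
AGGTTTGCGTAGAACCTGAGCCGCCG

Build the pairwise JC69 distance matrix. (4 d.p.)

d(taxon1,taxon2) = 0.3961, d(taxon1,taxon3) = 0.4643, d(taxon2,taxon3) = 0.4643

taxon1–taxon2: 8/26 sites differ → p ≈ 0.307692, d = −0.75 ln(1 − 0.410256) = 0.396050 ≈ 0.3961.
taxon1–taxon3: 9/26 sites differ → p ≈ 0.346154, d = −0.75 ln(1 − 0.461539) = 0.464280 ≈ 0.4643.
taxon2–taxon3: 9/26 sites differ → p ≈ 0.346154, d = −0.75 ln(1 − 0.461539) = 0.464280 ≈ 0.4643.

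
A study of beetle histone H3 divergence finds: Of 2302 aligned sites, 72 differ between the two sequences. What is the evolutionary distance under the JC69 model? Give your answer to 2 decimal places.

p = 72/2302 ≈ 0.031277.
d = −(3/4) ln(1 − 4p/3) = −0.75 ln(1 − 0.041703) = −0.75 ln(0.958297)
  = −0.75 × (-0.042598) = 0.031949 substitutions/site.

0.03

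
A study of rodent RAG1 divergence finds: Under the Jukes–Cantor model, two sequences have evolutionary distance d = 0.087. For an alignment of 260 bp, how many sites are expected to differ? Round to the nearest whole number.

Invert JC69: p = (3/4)(1 − e^(−4d/3)) = 0.75 × (1 − e^(-0.116)) = 0.75 × (1 − 0.890475) = 0.082144.
Expected differing sites = pL ≈ 0.082144 × 260 = 21.35744 ≈ 21.

21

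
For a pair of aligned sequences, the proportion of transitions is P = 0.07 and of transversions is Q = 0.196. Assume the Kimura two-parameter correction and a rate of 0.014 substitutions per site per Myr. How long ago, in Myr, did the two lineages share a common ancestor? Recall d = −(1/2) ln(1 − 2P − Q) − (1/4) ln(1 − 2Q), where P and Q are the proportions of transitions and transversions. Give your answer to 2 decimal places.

11.75

Under the Kimura two-parameter model, d = −½ ln(1 − 2P − Q) − ¼ ln(1 − 2Q).
1 − 2P − Q = 0.664, giving −½ ln(0.664) = 0.204737.
1 − 2Q = 0.608, giving −¼ ln(0.608) = 0.124395.
d = 0.204737 + 0.124395 = 0.329132.
Under a molecular clock d = 2μt, so t = d/(2μ) = 0.329132 / (2 × 0.014) = 11.75 Myr.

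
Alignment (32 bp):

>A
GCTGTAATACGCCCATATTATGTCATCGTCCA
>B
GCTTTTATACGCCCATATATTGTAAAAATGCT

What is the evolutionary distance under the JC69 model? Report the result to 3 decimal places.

The sequences differ at 10 of 32 sites (4, 6, 19, 20, 24, 26, 27, 28, 30, 32), so p = 10/32 = 0.3125.
d = −(3/4) ln(1 − 4p/3) = −0.75 ln(1 − 0.416667) = −0.75 ln(0.583333)
  = −0.75 × (-0.538997) = 0.404248 substitutions/site.

0.404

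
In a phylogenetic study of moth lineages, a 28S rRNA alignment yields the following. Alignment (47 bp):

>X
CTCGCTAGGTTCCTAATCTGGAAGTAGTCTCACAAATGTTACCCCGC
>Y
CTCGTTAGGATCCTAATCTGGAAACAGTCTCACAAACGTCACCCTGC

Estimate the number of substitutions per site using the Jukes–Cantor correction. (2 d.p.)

The sequences differ at 7 of 47 sites (5, 10, 24, 25, 37, 40, 45), so p = 7/47 ≈ 0.148936.
d = −(3/4) ln(1 − 4p/3) = −0.75 ln(1 − 0.198581) = −0.75 ln(0.801419)
  = −0.75 × (-0.221371) = 0.166028 substitutions/site.

0.17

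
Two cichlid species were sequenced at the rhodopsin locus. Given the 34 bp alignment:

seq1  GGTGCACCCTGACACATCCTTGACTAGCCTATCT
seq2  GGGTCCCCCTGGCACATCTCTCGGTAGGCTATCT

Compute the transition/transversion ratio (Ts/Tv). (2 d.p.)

Transitions are A↔G and C↔T; transversions are all other mismatches.
Transitions: 4. Transversions: 6.
R = 4/6 = 0.666666… ≈ 0.67 (to 2 d.p.).

0.67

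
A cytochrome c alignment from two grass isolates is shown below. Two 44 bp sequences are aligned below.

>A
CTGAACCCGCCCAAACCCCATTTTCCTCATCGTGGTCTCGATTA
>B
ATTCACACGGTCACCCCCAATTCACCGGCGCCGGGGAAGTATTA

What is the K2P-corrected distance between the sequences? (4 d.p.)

0.9937

Of 44 sites, 2 differences are transitions and 20 are transversions, so P = 2/44 ≈ 0.045455 and Q = 20/44 ≈ 0.454545.
Under the Kimura two-parameter model, d = −½ ln(1 − 2P − Q) − ¼ ln(1 − 2Q).
1 − 2P − Q = 0.454545, giving −½ ln(0.454545) = 0.394229.
1 − 2Q = 0.09091, giving −¼ ln(0.09091) = 0.599471.
d = 0.394229 + 0.599471 = 0.993700.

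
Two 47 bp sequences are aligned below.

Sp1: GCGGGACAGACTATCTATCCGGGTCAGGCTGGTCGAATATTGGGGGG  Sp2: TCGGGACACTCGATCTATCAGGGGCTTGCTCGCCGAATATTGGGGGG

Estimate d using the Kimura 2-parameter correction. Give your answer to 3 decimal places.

Of 47 sites, 1 differences are transitions and 9 are transversions, so P = 1/47 ≈ 0.021277 and Q = 9/47 ≈ 0.191489.
Under the Kimura two-parameter model, d = −½ ln(1 − 2P − Q) − ¼ ln(1 − 2Q).
1 − 2P − Q = 0.765957, giving −½ ln(0.765957) = 0.133315.
1 − 2Q = 0.617022, giving −¼ ln(0.617022) = 0.120713.
d = 0.133315 + 0.120713 = 0.254028.

0.254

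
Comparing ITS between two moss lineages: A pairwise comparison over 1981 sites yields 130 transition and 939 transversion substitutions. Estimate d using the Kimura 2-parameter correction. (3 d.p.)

1.204

P = 130/1981 ≈ 0.065623 and Q = 939/1981 ≈ 0.474003.
Under the Kimura two-parameter model, d = −½ ln(1 − 2P − Q) − ¼ ln(1 − 2Q).
1 − 2P − Q = 0.394751, giving −½ ln(0.394751) = 0.464750.
1 − 2Q = 0.051994, giving −¼ ln(0.051994) = 0.739157.
d = 0.464750 + 0.739157 = 1.203907.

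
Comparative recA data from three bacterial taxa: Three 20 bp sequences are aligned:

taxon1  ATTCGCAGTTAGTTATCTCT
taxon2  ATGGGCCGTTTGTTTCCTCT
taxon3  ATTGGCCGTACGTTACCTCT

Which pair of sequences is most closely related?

taxon2 and taxon3

taxon1–taxon2: 6/20 differ, p = 0.300, d = 0.383.
taxon1–taxon3: 5/20 differ, p = 0.250, d = 0.304.
taxon2–taxon3: 4/20 differ, p = 0.200, d = 0.233.
The smallest distance is between taxon2 and taxon3.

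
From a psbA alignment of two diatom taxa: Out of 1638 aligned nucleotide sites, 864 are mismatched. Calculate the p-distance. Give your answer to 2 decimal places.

p = 864/1638 = 0.527472… ≈ 0.53 (to 2 d.p.).

0.53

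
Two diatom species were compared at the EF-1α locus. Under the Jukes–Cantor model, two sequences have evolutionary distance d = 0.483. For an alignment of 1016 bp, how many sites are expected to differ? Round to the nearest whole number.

Invert JC69: p = (3/4)(1 − e^(−4d/3)) = 0.75 × (1 − e^(-0.644)) = 0.75 × (1 − 0.525187) = 0.356110.
Expected differing sites = pL ≈ 0.356110 × 1016 = 361.80776 ≈ 362.

362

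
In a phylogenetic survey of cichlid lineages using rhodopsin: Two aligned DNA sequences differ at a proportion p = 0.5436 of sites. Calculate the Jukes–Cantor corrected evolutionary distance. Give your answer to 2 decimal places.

0.97

d = −(3/4) ln(1 − 4p/3) = −0.75 ln(1 − 0.7248) = −0.75 ln(0.2752)
  = −0.75 × (-1.290257) = 0.967693 substitutions/site.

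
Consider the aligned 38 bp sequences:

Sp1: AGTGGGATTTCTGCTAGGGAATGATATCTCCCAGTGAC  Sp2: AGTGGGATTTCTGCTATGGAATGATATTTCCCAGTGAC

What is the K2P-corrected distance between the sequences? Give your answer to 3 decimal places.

Of 38 sites, 1 differences are transitions and 1 are transversions, so P = 1/38 ≈ 0.026316 and Q = 1/38 ≈ 0.026316.
Under the Kimura two-parameter model, d = −½ ln(1 − 2P − Q) − ¼ ln(1 − 2Q).
1 − 2P − Q = 0.921052, giving −½ ln(0.921052) = 0.041119.
1 − 2Q = 0.947368, giving −¼ ln(0.947368) = 0.013517.
d = 0.041119 + 0.013517 = 0.054636.

0.055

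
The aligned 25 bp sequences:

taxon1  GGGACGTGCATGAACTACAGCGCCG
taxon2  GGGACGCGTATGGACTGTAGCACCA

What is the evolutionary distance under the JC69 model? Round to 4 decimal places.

The sequences differ at 7 of 25 sites (7, 9, 13, 17, 18, 22, 25), so p = 7/25 = 0.28.
d = −(3/4) ln(1 − 4p/3) = −0.75 ln(1 − 0.373333) = −0.75 ln(0.626667)
  = −0.75 × (-0.467340) = 0.350505 substitutions/site.

0.3505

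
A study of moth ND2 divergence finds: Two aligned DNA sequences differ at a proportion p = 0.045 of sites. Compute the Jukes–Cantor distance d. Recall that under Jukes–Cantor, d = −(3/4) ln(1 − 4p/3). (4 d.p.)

0.0464

d = −(3/4) ln(1 − 4p/3) = −0.75 ln(1 − 0.06) = −0.75 ln(0.94)
  = −0.75 × (-0.061875) = 0.046406 substitutions/site.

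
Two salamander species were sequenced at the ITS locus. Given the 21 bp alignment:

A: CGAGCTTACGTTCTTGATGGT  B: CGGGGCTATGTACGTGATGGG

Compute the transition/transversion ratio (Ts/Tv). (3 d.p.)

Transitions are A↔G and C↔T; transversions are all other mismatches.
Transitions: 3. Transversions: 4.
R = 3/4 = 0.750.

0.750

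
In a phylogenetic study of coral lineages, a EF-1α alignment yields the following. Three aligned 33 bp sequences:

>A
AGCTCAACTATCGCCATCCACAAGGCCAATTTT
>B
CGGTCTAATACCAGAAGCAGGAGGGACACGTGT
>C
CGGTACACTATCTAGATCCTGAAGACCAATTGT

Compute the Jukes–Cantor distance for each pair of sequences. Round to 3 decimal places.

A–B: 17/33 sites differ → p ≈ 0.515152, d = −0.75 ln(1 − 0.686869) = 0.870850 ≈ 0.871.
A–C: 11/33 sites differ → p ≈ 0.333333, d = −0.75 ln(1 − 0.444444) = 0.440839 ≈ 0.441.
B–C: 15/33 sites differ → p ≈ 0.454545, d = −0.75 ln(1 − 0.60606) = 0.698667 ≈ 0.699.

d(A,B) = 0.871, d(A,C) = 0.441, d(B,C) = 0.699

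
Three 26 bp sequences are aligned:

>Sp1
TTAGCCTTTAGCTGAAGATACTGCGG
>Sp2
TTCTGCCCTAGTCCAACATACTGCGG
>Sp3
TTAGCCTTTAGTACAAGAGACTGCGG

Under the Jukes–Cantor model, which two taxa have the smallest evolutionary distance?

Sp1–Sp2: 9/26 differ, p = 0.346, d = 0.464.
Sp1–Sp3: 4/26 differ, p = 0.154, d = 0.172.
Sp2–Sp3: 8/26 differ, p = 0.308, d = 0.396.
The smallest distance is between Sp1 and Sp3.

Sp1 and Sp3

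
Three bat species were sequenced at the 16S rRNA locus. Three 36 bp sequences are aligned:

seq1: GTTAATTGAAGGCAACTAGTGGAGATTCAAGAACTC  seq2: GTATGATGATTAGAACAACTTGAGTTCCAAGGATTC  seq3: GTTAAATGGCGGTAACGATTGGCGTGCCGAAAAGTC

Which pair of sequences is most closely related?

seq1 and seq3

seq1–seq2: 15/36 differ, p = 0.417, d = 0.608.
seq1–seq3: 13/36 differ, p = 0.361, d = 0.493.
seq2–seq3: 17/36 differ, p = 0.472, d = 0.745.
The smallest distance is between seq1 and seq3.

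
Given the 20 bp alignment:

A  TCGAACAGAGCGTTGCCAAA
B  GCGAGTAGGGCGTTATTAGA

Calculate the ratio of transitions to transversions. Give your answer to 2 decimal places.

Transitions are A↔G and C↔T; transversions are all other mismatches.
Transitions: 7. Transversions: 1.
R = 7/1 = 7.00.

7.00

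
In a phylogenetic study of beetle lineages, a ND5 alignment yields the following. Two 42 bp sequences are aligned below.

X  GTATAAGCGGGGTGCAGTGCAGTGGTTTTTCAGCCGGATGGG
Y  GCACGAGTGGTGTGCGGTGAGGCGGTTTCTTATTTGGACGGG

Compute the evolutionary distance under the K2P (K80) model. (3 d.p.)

0.553

Of 42 sites, 12 differences are transitions and 3 are transversions, so P = 12/42 ≈ 0.285714 and Q = 3/42 ≈ 0.071429.
Under the Kimura two-parameter model, d = −½ ln(1 − 2P − Q) − ¼ ln(1 − 2Q).
1 − 2P − Q = 0.357143, giving −½ ln(0.357143) = 0.514810.
1 − 2Q = 0.857142, giving −¼ ln(0.857142) = 0.038538.
d = 0.514810 + 0.038538 = 0.553348.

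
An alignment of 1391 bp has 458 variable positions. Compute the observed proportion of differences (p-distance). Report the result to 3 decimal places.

0.329

p = 458/1391 = 0.329259… ≈ 0.329 (to 3 d.p.).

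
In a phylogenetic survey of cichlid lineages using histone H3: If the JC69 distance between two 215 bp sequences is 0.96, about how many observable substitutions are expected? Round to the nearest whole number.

Invert JC69: p = (3/4)(1 − e^(−4d/3)) = 0.75 × (1 − e^(-1.28)) = 0.75 × (1 − 0.278037) = 0.541472.
Expected differing sites = pL ≈ 0.541472 × 215 = 116.41648 ≈ 116.

116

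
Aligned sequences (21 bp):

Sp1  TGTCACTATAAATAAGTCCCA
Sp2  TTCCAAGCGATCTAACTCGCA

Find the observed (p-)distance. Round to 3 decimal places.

0.476

The sequences differ at 10 of 21 positions (sites 2, 3, 6, 7, 8, 9, 11, 12, 16, 19).
p = 10/21 = 0.476190… ≈ 0.476 (to 3 d.p.).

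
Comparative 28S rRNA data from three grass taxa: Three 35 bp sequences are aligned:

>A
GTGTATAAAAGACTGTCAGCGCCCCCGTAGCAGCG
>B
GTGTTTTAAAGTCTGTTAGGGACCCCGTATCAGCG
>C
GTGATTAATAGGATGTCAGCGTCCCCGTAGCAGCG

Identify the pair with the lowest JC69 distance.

A and C

A–B: 7/35 differ, p = 0.200, d = 0.233.
A–C: 6/35 differ, p = 0.171, d = 0.195.
B–C: 9/35 differ, p = 0.257, d = 0.315.
The smallest distance is between A and C.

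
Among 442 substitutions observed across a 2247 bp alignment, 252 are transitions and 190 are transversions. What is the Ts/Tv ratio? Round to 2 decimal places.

1.33

R = 252/190 = 1.326315… ≈ 1.33 (to 2 d.p.).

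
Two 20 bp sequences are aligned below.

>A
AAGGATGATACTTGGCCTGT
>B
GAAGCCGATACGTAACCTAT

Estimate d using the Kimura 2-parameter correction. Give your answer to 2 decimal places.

0.66

Of 20 sites, 6 differences are transitions and 2 are transversions, so P = 6/20 = 0.3 and Q = 2/20 = 0.1.
Under the Kimura two-parameter model, d = −½ ln(1 − 2P − Q) − ¼ ln(1 − 2Q).
1 − 2P − Q = 0.3, giving −½ ln(0.3) = 0.601986.
1 − 2Q = 0.8, giving −¼ ln(0.8) = 0.055786.
d = 0.601986 + 0.055786 = 0.657772.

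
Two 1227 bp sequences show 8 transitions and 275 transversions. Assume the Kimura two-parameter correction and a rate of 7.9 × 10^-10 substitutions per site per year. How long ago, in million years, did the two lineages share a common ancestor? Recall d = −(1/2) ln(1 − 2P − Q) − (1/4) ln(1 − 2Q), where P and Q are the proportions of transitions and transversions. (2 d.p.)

P = 8/1227 ≈ 0.00652 and Q = 275/1227 ≈ 0.224124.
Under the Kimura two-parameter model, d = −½ ln(1 − 2P − Q) − ¼ ln(1 − 2Q).
1 − 2P − Q = 0.762836, giving −½ ln(0.762836) = 0.135356.
1 − 2Q = 0.551752, giving −¼ ln(0.551752) = 0.148664.
d = 0.135356 + 0.148664 = 0.284020.
Under a molecular clock d = 2μt, so t = d/(2μ) = 0.284020 / (2 × 7.9 × 10^-10) = 179.76 million years.

179.76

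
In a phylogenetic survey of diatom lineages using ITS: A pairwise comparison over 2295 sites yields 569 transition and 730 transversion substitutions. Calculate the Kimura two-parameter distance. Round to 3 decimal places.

P = 569/2295 ≈ 0.24793 and Q = 730/2295 ≈ 0.318083.
Under the Kimura two-parameter model, d = −½ ln(1 − 2P − Q) − ¼ ln(1 − 2Q).
1 − 2P − Q = 0.186057, giving −½ ln(0.186057) = 0.840851.
1 − 2Q = 0.363834, giving −¼ ln(0.363834) = 0.252764.
d = 0.840851 + 0.252764 = 1.093615.

1.094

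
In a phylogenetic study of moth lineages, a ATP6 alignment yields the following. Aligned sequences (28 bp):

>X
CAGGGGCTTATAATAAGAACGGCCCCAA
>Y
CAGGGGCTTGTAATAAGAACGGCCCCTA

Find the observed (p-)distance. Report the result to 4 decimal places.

The sequences differ at 2 of 28 positions (sites 10, 27).
p = 2/28 = 0.071428… ≈ 0.0714 (to 4 d.p.).

0.0714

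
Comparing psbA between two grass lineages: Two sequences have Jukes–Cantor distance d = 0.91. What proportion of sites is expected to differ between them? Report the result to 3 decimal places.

p = (3/4)(1 − e^(−4d/3)) = 0.75 × (1 − e^(-1.213333)) = 0.75 × (1 − 0.297205) = 0.527096.

0.527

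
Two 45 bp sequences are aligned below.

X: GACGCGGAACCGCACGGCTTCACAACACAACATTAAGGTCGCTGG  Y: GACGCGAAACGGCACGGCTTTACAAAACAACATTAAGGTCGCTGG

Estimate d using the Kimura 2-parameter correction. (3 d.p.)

0.095

Of 45 sites, 2 differences are transitions and 2 are transversions, so P = 2/45 ≈ 0.044444 and Q = 2/45 ≈ 0.044444.
Under the Kimura two-parameter model, d = −½ ln(1 − 2P − Q) − ¼ ln(1 − 2Q).
1 − 2P − Q = 0.866668, giving −½ ln(0.866668) = 0.071550.
1 − 2Q = 0.911112, giving −¼ ln(0.911112) = 0.023272.
d = 0.071550 + 0.023272 = 0.094822.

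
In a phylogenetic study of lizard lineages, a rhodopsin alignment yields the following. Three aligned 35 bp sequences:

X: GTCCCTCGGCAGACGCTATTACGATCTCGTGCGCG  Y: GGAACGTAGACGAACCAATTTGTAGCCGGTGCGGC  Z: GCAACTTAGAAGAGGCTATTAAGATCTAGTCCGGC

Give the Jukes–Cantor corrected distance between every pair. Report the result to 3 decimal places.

X–Y: 19/35 sites differ → p ≈ 0.542857, d = −0.75 ln(1 − 0.723809) = 0.964997 ≈ 0.965.
X–Z: 12/35 sites differ → p ≈ 0.342857, d = −0.75 ln(1 − 0.457143) = 0.458182 ≈ 0.458.
Y–Z: 13/35 sites differ → p ≈ 0.371429, d = −0.75 ln(1 − 0.495239) = 0.512753 ≈ 0.513.

d(X,Y) = 0.965, d(X,Z) = 0.458, d(Y,Z) = 0.513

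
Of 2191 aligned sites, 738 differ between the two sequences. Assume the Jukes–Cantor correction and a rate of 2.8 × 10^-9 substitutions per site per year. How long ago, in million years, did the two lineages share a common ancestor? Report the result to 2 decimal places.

79.85

p = 738/2191 ≈ 0.336832.
d = −(3/4) ln(1 − 4p/3) = −0.75 ln(1 − 0.449109) = −0.75 ln(0.550891)
  = −0.75 × (-0.596218) = 0.447164 substitutions/site.
Under a molecular clock d = 2μt, so t = d/(2μ) = 0.447164 / (2 × 2.8 × 10^-9) = 79.85 million years.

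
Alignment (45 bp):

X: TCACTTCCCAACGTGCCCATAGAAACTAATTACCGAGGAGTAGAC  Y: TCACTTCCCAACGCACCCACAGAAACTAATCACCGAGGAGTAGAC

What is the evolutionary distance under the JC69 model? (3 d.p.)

0.095

The sequences differ at 4 of 45 sites (14, 15, 20, 31), so p = 4/45 ≈ 0.088889.
d = −(3/4) ln(1 − 4p/3) = −0.75 ln(1 − 0.118519) = −0.75 ln(0.881481)
  = −0.75 × (-0.126152) = 0.094614 substitutions/site.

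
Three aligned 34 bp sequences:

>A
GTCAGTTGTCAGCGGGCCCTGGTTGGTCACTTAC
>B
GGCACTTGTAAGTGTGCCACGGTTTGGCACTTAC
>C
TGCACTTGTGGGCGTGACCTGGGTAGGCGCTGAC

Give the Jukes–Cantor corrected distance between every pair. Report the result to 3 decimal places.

A–B: 9/34 sites differ → p ≈ 0.264706, d = −0.75 ln(1 − 0.352941) = 0.326488 ≈ 0.326.
A–C: 12/34 sites differ → p ≈ 0.352941, d = −0.75 ln(1 − 0.470588) = 0.476991 ≈ 0.477.
B–C: 11/34 sites differ → p ≈ 0.323529, d = −0.75 ln(1 − 0.431372) = 0.423397 ≈ 0.423.

d(A,B) = 0.326, d(A,C) = 0.477, d(B,C) = 0.423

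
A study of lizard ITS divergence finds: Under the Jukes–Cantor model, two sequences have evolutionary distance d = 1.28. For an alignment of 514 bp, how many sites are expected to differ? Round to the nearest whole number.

Invert JC69: p = (3/4)(1 − e^(−4d/3)) = 0.75 × (1 − e^(-1.706667)) = 0.75 × (1 − 0.181470) = 0.613898.
Expected differing sites = pL ≈ 0.613898 × 514 = 315.543572 ≈ 316.

316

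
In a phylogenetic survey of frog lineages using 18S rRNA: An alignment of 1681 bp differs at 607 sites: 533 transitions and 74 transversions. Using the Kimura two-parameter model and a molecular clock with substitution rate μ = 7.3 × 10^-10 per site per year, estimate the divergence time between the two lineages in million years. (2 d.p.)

404.04

P = 533/1681 ≈ 0.317073 and Q = 74/1681 ≈ 0.044021.
Under the Kimura two-parameter model, d = −½ ln(1 − 2P − Q) − ¼ ln(1 − 2Q).
1 − 2P − Q = 0.321833, giving −½ ln(0.321833) = 0.566861.
1 − 2Q = 0.911958, giving −¼ ln(0.911958) = 0.023040.
d = 0.566861 + 0.023040 = 0.589901.
Under a molecular clock d = 2μt, so t = d/(2μ) = 0.589901 / (2 × 7.3 × 10^-10) = 404.04 million years.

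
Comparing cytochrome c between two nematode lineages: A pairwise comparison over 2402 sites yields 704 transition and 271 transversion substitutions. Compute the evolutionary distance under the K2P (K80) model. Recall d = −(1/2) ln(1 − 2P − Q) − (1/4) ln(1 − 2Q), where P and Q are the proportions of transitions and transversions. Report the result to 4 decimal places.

P = 704/2402 ≈ 0.293089 and Q = 271/2402 ≈ 0.112823.
Under the Kimura two-parameter model, d = −½ ln(1 − 2P − Q) − ¼ ln(1 − 2Q).
1 − 2P − Q = 0.300999, giving −½ ln(0.300999) = 0.600324.
1 − 2Q = 0.774354, giving −¼ ln(0.774354) = 0.063932.
d = 0.600324 + 0.063932 = 0.664256.

0.6643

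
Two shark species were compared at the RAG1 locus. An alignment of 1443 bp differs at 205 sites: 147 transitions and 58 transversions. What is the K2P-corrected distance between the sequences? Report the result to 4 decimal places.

P = 147/1443 ≈ 0.101871 and Q = 58/1443 ≈ 0.040194.
Under the Kimura two-parameter model, d = −½ ln(1 − 2P − Q) − ¼ ln(1 − 2Q).
1 − 2P − Q = 0.756064, giving −½ ln(0.756064) = 0.139815.
1 − 2Q = 0.919612, giving −¼ ln(0.919612) = 0.020951.
d = 0.139815 + 0.020951 = 0.160766.

0.1608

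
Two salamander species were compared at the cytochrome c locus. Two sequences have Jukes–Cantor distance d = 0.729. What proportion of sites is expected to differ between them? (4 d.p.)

0.4663

p = (3/4)(1 − e^(−4d/3)) = 0.75 × (1 − e^(-0.972)) = 0.75 × (1 − 0.378326) = 0.466256.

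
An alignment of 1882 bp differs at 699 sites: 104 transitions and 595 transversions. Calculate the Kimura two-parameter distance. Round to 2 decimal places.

P = 104/1882 ≈ 0.05526 and Q = 595/1882 ≈ 0.316153.
Under the Kimura two-parameter model, d = −½ ln(1 − 2P − Q) − ¼ ln(1 − 2Q).
1 − 2P − Q = 0.573327, giving −½ ln(0.573327) = 0.278150.
1 − 2Q = 0.367694, giving −¼ ln(0.367694) = 0.250126.
d = 0.278150 + 0.250126 = 0.528276.

0.53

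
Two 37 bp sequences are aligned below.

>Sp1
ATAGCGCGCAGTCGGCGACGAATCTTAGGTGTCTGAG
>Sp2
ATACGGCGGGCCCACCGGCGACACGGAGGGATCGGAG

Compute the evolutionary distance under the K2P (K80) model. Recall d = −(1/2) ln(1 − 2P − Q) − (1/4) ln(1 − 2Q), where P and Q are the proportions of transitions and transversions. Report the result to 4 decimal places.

0.6449

Of 37 sites, 5 differences are transitions and 11 are transversions, so P = 5/37 ≈ 0.135135 and Q = 11/37 ≈ 0.297297.
Under the Kimura two-parameter model, d = −½ ln(1 − 2P − Q) − ¼ ln(1 − 2Q).
1 − 2P − Q = 0.432433, giving −½ ln(0.432433) = 0.419164.
1 − 2Q = 0.405406, giving −¼ ln(0.405406) = 0.225717.
d = 0.419164 + 0.225717 = 0.644881.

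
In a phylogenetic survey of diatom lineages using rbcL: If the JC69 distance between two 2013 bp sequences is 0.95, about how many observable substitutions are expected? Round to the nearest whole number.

Invert JC69: p = (3/4)(1 − e^(−4d/3)) = 0.75 × (1 − e^(-1.266667)) = 0.75 × (1 − 0.281769) = 0.538673.
Expected differing sites = pL ≈ 0.538673 × 2013 = 1084.348749 ≈ 1084.

1084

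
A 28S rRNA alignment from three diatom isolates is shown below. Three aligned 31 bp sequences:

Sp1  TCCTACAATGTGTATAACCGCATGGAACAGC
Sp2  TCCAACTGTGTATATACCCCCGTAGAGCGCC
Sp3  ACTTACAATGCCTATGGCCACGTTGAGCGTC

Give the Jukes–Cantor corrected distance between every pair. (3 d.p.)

d(Sp1,Sp2) = 0.481, d(Sp1,Sp3) = 0.544, d(Sp2,Sp3) = 0.544

Sp1–Sp2: 11/31 sites differ → p ≈ 0.354839, d = −0.75 ln(1 − 0.473119) = 0.480585 ≈ 0.481.
Sp1–Sp3: 12/31 sites differ → p ≈ 0.387097, d = −0.75 ln(1 − 0.516129) = 0.544453 ≈ 0.544.
Sp2–Sp3: 12/31 sites differ → p ≈ 0.387097, d = −0.75 ln(1 − 0.516129) = 0.544453 ≈ 0.544.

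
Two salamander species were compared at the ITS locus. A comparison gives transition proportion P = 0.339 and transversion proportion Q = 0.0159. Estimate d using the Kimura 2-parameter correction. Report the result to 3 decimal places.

0.600

Under the Kimura two-parameter model, d = −½ ln(1 − 2P − Q) − ¼ ln(1 − 2Q).
1 − 2P − Q = 0.3061, giving −½ ln(0.3061) = 0.591922.
1 − 2Q = 0.9682, giving −¼ ln(0.9682) = 0.008079.
d = 0.591922 + 0.008079 = 0.600001.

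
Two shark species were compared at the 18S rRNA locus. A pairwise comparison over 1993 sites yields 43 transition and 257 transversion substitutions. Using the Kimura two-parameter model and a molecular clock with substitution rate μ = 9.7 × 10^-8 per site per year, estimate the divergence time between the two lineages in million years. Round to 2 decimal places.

0.87

P = 43/1993 ≈ 0.021576 and Q = 257/1993 ≈ 0.128951.
Under the Kimura two-parameter model, d = −½ ln(1 − 2P − Q) − ¼ ln(1 − 2Q).
1 − 2P − Q = 0.827897, giving −½ ln(0.827897) = 0.094433.
1 − 2Q = 0.742098, giving −¼ ln(0.742098) = 0.074568.
d = 0.094433 + 0.074568 = 0.169001.
Under a molecular clock d = 2μt, so t = d/(2μ) = 0.169001 / (2 × 9.7 × 10^-8) = 0.87 million years.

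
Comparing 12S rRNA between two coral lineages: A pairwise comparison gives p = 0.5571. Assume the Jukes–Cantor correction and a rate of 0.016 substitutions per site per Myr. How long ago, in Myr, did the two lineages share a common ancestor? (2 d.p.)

31.83

d = −(3/4) ln(1 − 4p/3) = −0.75 ln(1 − 0.7428) = −0.75 ln(0.2572)
  = −0.75 × (-1.357901) = 1.018426 substitutions/site.
Under a molecular clock d = 2μt, so t = d/(2μ) = 1.018426 / (2 × 0.016) = 31.83 Myr.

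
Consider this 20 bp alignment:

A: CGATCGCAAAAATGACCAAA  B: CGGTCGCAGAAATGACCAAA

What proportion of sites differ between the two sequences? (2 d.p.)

The sequences differ at 2 of 20 positions (sites 3, 9).
p = 2/20 = 0.10.

0.10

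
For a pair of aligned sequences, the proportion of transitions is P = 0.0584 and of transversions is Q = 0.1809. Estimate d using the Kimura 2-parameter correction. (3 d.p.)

0.289

Under the Kimura two-parameter model, d = −½ ln(1 − 2P − Q) − ¼ ln(1 − 2Q).
1 − 2P − Q = 0.7023, giving −½ ln(0.7023) = 0.176697.
1 − 2Q = 0.6382, giving −¼ ln(0.6382) = 0.112276.
d = 0.176697 + 0.112276 = 0.288973.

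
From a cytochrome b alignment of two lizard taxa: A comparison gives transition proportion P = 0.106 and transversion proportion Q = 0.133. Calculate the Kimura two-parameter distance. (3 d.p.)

0.289

Under the Kimura two-parameter model, d = −½ ln(1 − 2P − Q) − ¼ ln(1 − 2Q).
1 − 2P − Q = 0.655, giving −½ ln(0.655) = 0.211560.
1 − 2Q = 0.734, giving −¼ ln(0.734) = 0.077312.
d = 0.211560 + 0.077312 = 0.288872.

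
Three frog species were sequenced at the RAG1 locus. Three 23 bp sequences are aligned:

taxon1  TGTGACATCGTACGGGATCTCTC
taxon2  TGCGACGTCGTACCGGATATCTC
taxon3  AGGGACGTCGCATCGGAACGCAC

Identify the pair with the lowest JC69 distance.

taxon1–taxon2: 4/23 differ, p = 0.174, d = 0.198.
taxon1–taxon3: 9/23 differ, p = 0.391, d = 0.553.
taxon2–taxon3: 8/23 differ, p = 0.348, d = 0.467.
The smallest distance is between taxon1 and taxon2.

taxon1 and taxon2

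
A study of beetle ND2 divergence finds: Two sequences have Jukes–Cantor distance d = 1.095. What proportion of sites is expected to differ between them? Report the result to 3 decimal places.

p = (3/4)(1 − e^(−4d/3)) = 0.75 × (1 − e^(-1.46)) = 0.75 × (1 − 0.232236) = 0.575823.

0.576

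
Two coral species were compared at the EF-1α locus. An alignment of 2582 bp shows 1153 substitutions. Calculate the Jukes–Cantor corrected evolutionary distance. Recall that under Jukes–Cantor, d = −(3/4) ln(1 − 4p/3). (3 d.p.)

p = 1153/2582 ≈ 0.446553.
d = −(3/4) ln(1 − 4p/3) = −0.75 ln(1 − 0.595404) = −0.75 ln(0.404596)
  = −0.75 × (-0.904866) = 0.678650 substitutions/site.

0.679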